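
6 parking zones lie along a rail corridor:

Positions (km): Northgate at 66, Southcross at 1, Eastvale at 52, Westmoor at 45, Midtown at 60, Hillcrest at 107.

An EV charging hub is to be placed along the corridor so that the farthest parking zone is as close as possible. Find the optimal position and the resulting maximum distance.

location 54, max distance 53

The 1-center on a line is the midpoint of the two extreme points: leftmost at 1, rightmost at 107.
Optimal location = (1 + 107)/2 = 54; maximum distance = (107 − 1)/2 = 53.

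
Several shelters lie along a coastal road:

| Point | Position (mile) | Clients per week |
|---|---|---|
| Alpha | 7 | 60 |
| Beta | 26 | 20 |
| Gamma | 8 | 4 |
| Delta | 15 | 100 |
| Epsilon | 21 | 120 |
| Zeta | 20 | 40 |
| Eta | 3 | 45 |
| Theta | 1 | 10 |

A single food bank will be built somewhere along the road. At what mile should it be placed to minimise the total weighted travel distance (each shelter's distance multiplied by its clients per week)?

For a sum of weighted absolute distances on a line, the optimum is the weighted median (not the mean). Total weight W = 399; half-weight = 199.5.
Sort by position and accumulate weight:
  mile 1 (Theta, w=10) → cum 10
  mile 3 (Eta, w=45) → cum 55
  mile 7 (Alpha, w=60) → cum 115
  mile 8 (Gamma, w=4) → cum 119
  mile 15 (Delta, w=100) → cum 219  ≥ 199.5 → median here
  mile 20 (Zeta, w=40) → cum 259
  mile 21 (Epsilon, w=120) → cum 379
  mile 26 (Beta, w=20) → cum 399
Optimal location: mile 15.

x = 15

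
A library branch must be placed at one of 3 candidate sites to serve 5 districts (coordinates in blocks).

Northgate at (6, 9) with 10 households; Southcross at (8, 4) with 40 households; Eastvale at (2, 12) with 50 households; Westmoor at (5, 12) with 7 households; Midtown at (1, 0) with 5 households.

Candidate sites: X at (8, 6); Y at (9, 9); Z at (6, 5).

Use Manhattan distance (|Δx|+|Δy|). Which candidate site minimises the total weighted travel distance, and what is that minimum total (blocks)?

Z, total 816 blocks

Total weighted distance at each candidate:
  X (8, 6): total = 858
  Y (9, 9): total = 904
  Z (6, 5): total = 816
Minimum is at Z with total 816 blocks.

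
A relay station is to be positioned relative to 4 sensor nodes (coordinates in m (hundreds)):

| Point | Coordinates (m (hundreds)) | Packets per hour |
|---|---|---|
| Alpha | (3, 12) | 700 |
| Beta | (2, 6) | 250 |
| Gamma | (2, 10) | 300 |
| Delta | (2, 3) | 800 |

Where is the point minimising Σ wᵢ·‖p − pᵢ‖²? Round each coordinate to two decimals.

The minimiser of Σwᵢ‖p−pᵢ‖² is the weighted centroid p* = (Σwᵢpᵢ)/(Σwᵢ).
Σwᵢ = 2050.
Σwᵢxᵢ = 700·3 + 250·2 + 300·2 + 800·2 = 4800.
Σwᵢyᵢ = 700·12 + 250·6 + 300·10 + 800·3 = 15300.
x* = 4800/2050 = 2.34, y* = 15300/2050 = 7.46.

(2.34, 7.46)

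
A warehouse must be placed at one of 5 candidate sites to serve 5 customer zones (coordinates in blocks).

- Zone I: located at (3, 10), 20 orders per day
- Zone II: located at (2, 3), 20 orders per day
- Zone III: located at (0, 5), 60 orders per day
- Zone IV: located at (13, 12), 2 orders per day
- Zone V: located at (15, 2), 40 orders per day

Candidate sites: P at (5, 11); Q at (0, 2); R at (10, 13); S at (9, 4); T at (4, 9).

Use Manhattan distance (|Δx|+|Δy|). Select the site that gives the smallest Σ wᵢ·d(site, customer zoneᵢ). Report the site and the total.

Total weighted distance at each candidate:
  P (5, 11): total = 1718
  Q (0, 2): total = 1106
  R (10, 13): total = 2288
  S (9, 4): total = 1344
  T (4, 9): total = 1424
Minimum is at Q with total 1106 blocks.

Q, total 1106 blocks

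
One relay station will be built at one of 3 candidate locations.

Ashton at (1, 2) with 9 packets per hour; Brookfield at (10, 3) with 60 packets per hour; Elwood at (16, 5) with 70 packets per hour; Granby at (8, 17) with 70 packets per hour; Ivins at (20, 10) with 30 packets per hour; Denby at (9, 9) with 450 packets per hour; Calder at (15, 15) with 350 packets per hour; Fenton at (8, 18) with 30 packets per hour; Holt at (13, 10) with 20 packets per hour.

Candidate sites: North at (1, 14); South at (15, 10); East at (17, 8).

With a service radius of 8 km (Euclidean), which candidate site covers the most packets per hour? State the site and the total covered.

Coverage radius r = 8 km; a point is covered iff (Δx)²+(Δy)² ≤ 8² = 64.
  North (1, 14): covers {Granby} → 70
  South (15, 10): covers {Elwood, Ivins, Denby, Calder, Holt} → 920
  East (17, 8): covers {Elwood, Ivins, Calder, Holt} → 470
Maximum coverage at South: 920 packets per hour.

South, covering 920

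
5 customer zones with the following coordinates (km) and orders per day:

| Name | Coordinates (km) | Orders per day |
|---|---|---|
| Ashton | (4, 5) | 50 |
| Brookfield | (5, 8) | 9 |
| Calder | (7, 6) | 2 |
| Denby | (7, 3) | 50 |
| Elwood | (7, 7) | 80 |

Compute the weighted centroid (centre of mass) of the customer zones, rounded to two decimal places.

(6.12, 5.47)

The minimiser of Σwᵢ‖p−pᵢ‖² is the weighted centroid p* = (Σwᵢpᵢ)/(Σwᵢ).
Σwᵢ = 191.
Σwᵢxᵢ = 50·4 + 9·5 + 2·7 + 50·7 + 80·7 = 1169.
Σwᵢyᵢ = 50·5 + 9·8 + 2·6 + 50·3 + 80·7 = 1044.
x* = 1169/191 = 6.12, y* = 1044/191 = 5.47.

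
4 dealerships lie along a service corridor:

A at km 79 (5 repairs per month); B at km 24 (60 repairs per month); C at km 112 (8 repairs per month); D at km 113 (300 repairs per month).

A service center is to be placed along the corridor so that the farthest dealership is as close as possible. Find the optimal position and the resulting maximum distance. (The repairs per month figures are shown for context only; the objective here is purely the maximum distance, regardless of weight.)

The 1-center on a line is the midpoint of the two extreme points: leftmost at 24, rightmost at 113.
Optimal location = (24 + 113)/2 = 68.5; maximum distance = (113 − 24)/2 = 44.5.

location 68.5, max distance 44.5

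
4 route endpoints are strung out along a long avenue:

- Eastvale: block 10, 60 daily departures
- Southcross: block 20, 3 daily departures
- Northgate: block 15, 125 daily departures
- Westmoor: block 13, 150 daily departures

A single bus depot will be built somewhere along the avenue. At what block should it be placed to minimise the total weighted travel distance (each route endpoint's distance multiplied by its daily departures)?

For a sum of weighted absolute distances on a line, the optimum is the weighted median (not the mean). Total weight W = 338; half-weight = 169.
Sort by position and accumulate weight:
  block 10 (Eastvale, w=60) → cum 60
  block 13 (Westmoor, w=150) → cum 210  ≥ 169 → median here
  block 15 (Northgate, w=125) → cum 335
  block 20 (Southcross, w=3) → cum 338
Optimal location: block 13.

x = 13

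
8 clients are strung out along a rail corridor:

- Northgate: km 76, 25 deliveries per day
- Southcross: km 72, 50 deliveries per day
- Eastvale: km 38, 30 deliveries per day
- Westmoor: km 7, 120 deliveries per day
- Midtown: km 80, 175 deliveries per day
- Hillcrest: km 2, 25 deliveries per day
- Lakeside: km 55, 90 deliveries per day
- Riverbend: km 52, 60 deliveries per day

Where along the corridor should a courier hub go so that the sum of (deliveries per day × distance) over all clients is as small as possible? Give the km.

For a sum of weighted absolute distances on a line, the optimum is the weighted median (not the mean). Total weight W = 575; half-weight = 287.5.
Sort by position and accumulate weight:
  km 2 (Hillcrest, w=25) → cum 25
  km 7 (Westmoor, w=120) → cum 145
  km 38 (Eastvale, w=30) → cum 175
  km 52 (Riverbend, w=60) → cum 235
  km 55 (Lakeside, w=90) → cum 325  ≥ 287.5 → median here
  km 72 (Southcross, w=50) → cum 375
  km 76 (Northgate, w=25) → cum 400
  km 80 (Midtown, w=175) → cum 575
Optimal location: km 55.

x = 55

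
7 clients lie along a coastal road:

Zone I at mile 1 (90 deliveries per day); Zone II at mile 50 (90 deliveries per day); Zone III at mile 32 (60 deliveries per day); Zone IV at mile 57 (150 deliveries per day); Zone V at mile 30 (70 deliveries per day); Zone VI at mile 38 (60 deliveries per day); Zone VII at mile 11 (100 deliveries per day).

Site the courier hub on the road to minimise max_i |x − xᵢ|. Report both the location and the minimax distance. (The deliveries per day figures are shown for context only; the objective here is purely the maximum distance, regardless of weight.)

location 29, max distance 28

The 1-center on a line is the midpoint of the two extreme points: leftmost at 1, rightmost at 57.
Optimal location = (1 + 57)/2 = 29; maximum distance = (57 − 1)/2 = 28.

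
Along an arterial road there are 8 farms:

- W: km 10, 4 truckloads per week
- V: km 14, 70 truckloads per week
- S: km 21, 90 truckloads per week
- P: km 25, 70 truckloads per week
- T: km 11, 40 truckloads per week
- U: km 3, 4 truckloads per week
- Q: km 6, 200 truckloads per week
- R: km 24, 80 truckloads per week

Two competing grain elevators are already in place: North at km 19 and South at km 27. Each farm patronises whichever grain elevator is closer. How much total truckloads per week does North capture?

408

The indifferent point is the midpoint (19+27)/2 = 23; farms left of it (closer to North at 19) go to North, those right go to South.
  U at 3 (w=4) → North
  Q at 6 (w=200) → North
  W at 10 (w=4) → North
  T at 11 (w=40) → North
  V at 14 (w=70) → North
  S at 21 (w=90) → North
  R at 24 (w=80) → South
  P at 25 (w=70) → South
North captures 408; South captures 150.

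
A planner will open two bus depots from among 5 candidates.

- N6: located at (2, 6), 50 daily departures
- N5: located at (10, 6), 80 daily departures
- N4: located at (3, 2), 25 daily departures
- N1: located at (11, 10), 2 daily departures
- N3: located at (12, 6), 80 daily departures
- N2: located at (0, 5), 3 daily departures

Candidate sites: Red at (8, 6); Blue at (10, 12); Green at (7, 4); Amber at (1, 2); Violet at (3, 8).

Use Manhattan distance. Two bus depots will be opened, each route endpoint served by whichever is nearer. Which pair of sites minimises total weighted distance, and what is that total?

Evaluate every pair (each demand assigned to the nearer of the two):
  {Red, Amber}: total = 806
  {Red, Violet}: total = 812
  {Red, Green}: total = 968
  {Red, Blue}: total = 1038
  {Green, Amber}: total = 1292
  {Green, Violet}: total = 1298
  {Blue, Amber}: total = 1438
  {Blue, Violet}: total = 1444
  {Blue, Green}: total = 1490
  {Amber, Violet}: total = 1832
Best pair: {Red, Amber} with total 806.

{Red, Amber}, total 806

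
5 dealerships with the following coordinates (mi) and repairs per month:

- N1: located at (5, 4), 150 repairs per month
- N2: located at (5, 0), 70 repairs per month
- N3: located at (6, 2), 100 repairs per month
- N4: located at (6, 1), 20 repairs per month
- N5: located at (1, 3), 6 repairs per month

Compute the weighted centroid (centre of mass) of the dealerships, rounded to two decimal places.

The minimiser of Σwᵢ‖p−pᵢ‖² is the weighted centroid p* = (Σwᵢpᵢ)/(Σwᵢ).
Σwᵢ = 346.
Σwᵢxᵢ = 150·5 + 70·5 + 100·6 + 20·6 + 6·1 = 1826.
Σwᵢyᵢ = 150·4 + 70·0 + 100·2 + 20·1 + 6·3 = 838.
x* = 1826/346 = 5.28, y* = 838/346 = 2.42.

(5.28, 2.42)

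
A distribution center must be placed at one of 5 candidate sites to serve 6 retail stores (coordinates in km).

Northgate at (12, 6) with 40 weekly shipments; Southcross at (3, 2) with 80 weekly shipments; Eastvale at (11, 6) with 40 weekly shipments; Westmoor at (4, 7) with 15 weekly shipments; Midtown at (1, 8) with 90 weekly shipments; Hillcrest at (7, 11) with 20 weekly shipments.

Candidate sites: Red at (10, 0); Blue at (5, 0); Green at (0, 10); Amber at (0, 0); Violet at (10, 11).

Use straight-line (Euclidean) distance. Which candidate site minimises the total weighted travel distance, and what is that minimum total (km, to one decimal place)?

Blue, total 2069.1 km

Total weighted distance at each candidate:
  Red (10, 0): total = 2528.8
  Blue (5, 0): total = 2069.1
  Green (0, 10): total = 2075.3
  Amber (0, 0): total = 2433.6
  Violet (10, 11): total = 2353.5
Minimum is at Blue with total 2069.1 km.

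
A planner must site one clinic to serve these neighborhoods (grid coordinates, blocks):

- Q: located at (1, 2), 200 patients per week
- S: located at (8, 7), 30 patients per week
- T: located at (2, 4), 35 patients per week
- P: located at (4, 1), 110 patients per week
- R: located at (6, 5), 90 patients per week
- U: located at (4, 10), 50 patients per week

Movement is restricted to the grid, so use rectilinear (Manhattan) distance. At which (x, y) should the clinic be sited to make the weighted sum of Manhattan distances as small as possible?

Manhattan distance separates: Σwᵢ(|x−xᵢ|+|y−yᵢ|) = Σwᵢ|x−xᵢ| + Σwᵢ|y−yᵢ|, so x and y are optimised independently as 1-D weighted medians.
Total weight W = 515; half = 257.5.
x-coordinate, sorted with cumulative weight:
  x=1 (Q, w=200) cum 200
  x=2 (T, w=35) cum 235
  x=4 (P, w=110) cum 345  ← median
  x=4 (U, w=50) cum 395
  x=6 (R, w=90) cum 485
  x=8 (S, w=30) cum 515
⇒ x* = 4
y-coordinate, sorted with cumulative weight:
  y=1 (P, w=110) cum 110
  y=2 (Q, w=200) cum 310  ← median
  y=4 (T, w=35) cum 345
  y=5 (R, w=90) cum 435
  y=7 (S, w=30) cum 465
  y=10 (U, w=50) cum 515
⇒ y* = 2

(4, 2)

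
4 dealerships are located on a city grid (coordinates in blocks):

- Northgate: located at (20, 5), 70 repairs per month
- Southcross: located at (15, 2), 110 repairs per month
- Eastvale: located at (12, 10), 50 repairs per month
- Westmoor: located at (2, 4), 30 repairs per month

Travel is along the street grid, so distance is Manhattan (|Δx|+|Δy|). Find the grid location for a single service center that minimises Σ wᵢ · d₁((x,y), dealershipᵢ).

Manhattan distance separates: Σwᵢ(|x−xᵢ|+|y−yᵢ|) = Σwᵢ|x−xᵢ| + Σwᵢ|y−yᵢ|, so x and y are optimised independently as 1-D weighted medians.
Total weight W = 260; half = 130.
x-coordinate, sorted with cumulative weight:
  x=2 (Westmoor, w=30) cum 30
  x=12 (Eastvale, w=50) cum 80
  x=15 (Southcross, w=110) cum 190  ← median
  x=20 (Northgate, w=70) cum 260
⇒ x* = 15
y-coordinate, sorted with cumulative weight:
  y=2 (Southcross, w=110) cum 110
  y=4 (Westmoor, w=30) cum 140  ← median
  y=5 (Northgate, w=70) cum 210
  y=10 (Eastvale, w=50) cum 260
⇒ y* = 4

(15, 4)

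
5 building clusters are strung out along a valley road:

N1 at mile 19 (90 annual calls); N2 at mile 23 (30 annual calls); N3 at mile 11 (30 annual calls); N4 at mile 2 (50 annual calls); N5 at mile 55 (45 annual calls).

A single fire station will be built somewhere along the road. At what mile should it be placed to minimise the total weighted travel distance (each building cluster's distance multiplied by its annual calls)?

For a sum of weighted absolute distances on a line, the optimum is the weighted median (not the mean). Total weight W = 245; half-weight = 122.5.
Sort by position and accumulate weight:
  mile 2 (N4, w=50) → cum 50
  mile 11 (N3, w=30) → cum 80
  mile 19 (N1, w=90) → cum 170  ≥ 122.5 → median here
  mile 23 (N2, w=30) → cum 200
  mile 55 (N5, w=45) → cum 245
Optimal location: mile 19.

x = 19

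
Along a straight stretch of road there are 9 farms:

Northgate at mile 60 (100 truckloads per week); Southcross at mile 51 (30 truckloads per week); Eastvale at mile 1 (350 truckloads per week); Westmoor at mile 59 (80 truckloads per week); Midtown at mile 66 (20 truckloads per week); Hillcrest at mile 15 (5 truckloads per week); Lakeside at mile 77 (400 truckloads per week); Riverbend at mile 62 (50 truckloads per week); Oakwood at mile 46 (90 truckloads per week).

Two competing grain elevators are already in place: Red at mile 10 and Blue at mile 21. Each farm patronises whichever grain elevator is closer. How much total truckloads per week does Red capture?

The indifferent point is the midpoint (10+21)/2 = 15.5; farms left of it (closer to Red at 10) go to Red, those right go to Blue.
  Eastvale at 1 (w=350) → Red
  Hillcrest at 15 (w=5) → Red
  Oakwood at 46 (w=90) → Blue
  Southcross at 51 (w=30) → Blue
  Westmoor at 59 (w=80) → Blue
  Northgate at 60 (w=100) → Blue
  Riverbend at 62 (w=50) → Blue
  Midtown at 66 (w=20) → Blue
  Lakeside at 77 (w=400) → Blue
Red captures 355; Blue captures 770.

355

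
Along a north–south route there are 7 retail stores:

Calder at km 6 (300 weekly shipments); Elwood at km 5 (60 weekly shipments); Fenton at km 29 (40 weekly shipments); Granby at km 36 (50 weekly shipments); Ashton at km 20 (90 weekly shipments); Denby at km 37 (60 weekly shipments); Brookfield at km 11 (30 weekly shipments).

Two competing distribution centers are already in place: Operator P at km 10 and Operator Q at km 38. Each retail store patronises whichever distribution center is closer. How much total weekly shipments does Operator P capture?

480

The indifferent point is the midpoint (10+38)/2 = 24; retail stores left of it (closer to Operator P at 10) go to Operator P, those right go to Operator Q.
  Elwood at 5 (w=60) → Operator P
  Calder at 6 (w=300) → Operator P
  Brookfield at 11 (w=30) → Operator P
  Ashton at 20 (w=90) → Operator P
  Fenton at 29 (w=40) → Operator Q
  Granby at 36 (w=50) → Operator Q
  Denby at 37 (w=60) → Operator Q
Operator P captures 480; Operator Q captures 150.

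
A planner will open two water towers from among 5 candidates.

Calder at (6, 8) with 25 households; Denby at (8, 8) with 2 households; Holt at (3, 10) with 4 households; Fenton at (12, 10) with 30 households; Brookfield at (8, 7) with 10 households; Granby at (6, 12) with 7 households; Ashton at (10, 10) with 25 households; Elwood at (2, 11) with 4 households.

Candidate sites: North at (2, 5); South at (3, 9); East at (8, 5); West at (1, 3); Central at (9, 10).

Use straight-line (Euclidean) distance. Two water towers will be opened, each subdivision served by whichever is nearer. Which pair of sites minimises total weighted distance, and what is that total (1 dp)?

{South, Central}, total 268.3

Evaluate every pair (each demand assigned to the nearer of the two):
  {South, Central}: total = 268.3
  {East, Central}: total = 307.1
  {North, Central}: total = 310.9
  {West, Central}: total = 318.8
  {South, East}: total = 474.4
  {North, East}: total = 538.2
  {East, West}: total = 554.4
  {North, South}: total = 634.2
  {South, West}: total = 634.2
  {North, West}: total = 873.8
Best pair: {South, Central} with total 268.3.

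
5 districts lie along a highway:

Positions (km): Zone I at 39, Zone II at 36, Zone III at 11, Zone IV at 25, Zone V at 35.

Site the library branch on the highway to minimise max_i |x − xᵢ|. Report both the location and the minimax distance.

The 1-center on a line is the midpoint of the two extreme points: leftmost at 11, rightmost at 39.
Optimal location = (11 + 39)/2 = 25; maximum distance = (39 − 11)/2 = 14.

location 25, max distance 14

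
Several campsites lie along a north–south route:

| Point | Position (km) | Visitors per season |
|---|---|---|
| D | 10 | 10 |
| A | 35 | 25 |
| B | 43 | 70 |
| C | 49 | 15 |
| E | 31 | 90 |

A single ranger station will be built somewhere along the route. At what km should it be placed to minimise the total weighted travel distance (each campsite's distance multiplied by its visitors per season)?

x = 35

For a sum of weighted absolute distances on a line, the optimum is the weighted median (not the mean). Total weight W = 210; half-weight = 105.
Sort by position and accumulate weight:
  km 10 (D, w=10) → cum 10
  km 31 (E, w=90) → cum 100
  km 35 (A, w=25) → cum 125  ≥ 105 → median here
  km 43 (B, w=70) → cum 195
  km 49 (C, w=15) → cum 210
Optimal location: km 35.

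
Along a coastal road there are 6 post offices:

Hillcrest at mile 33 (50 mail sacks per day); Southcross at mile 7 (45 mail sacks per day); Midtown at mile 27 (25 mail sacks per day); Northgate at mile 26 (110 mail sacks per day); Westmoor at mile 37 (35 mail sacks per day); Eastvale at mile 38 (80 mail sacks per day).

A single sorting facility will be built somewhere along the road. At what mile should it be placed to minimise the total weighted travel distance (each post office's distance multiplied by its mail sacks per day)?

x = 27

For a sum of weighted absolute distances on a line, the optimum is the weighted median (not the mean). Total weight W = 345; half-weight = 172.5.
Sort by position and accumulate weight:
  mile 7 (Southcross, w=45) → cum 45
  mile 26 (Northgate, w=110) → cum 155
  mile 27 (Midtown, w=25) → cum 180  ≥ 172.5 → median here
  mile 33 (Hillcrest, w=50) → cum 230
  mile 37 (Westmoor, w=35) → cum 265
  mile 38 (Eastvale, w=80) → cum 345
Optimal location: mile 27.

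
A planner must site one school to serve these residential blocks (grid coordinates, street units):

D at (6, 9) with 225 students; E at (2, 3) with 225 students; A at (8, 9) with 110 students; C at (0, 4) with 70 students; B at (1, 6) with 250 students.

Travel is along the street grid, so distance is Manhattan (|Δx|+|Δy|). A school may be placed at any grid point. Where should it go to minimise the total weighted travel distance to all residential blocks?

Manhattan distance separates: Σwᵢ(|x−xᵢ|+|y−yᵢ|) = Σwᵢ|x−xᵢ| + Σwᵢ|y−yᵢ|, so x and y are optimised independently as 1-D weighted medians.
Total weight W = 880; half = 440.
x-coordinate, sorted with cumulative weight:
  x=0 (C, w=70) cum 70
  x=1 (B, w=250) cum 320
  x=2 (E, w=225) cum 545  ← median
  x=6 (D, w=225) cum 770
  x=8 (A, w=110) cum 880
⇒ x* = 2
y-coordinate, sorted with cumulative weight:
  y=3 (E, w=225) cum 225
  y=4 (C, w=70) cum 295
  y=6 (B, w=250) cum 545  ← median
  y=9 (D, w=225) cum 770
  y=9 (A, w=110) cum 880
⇒ y* = 6

(2, 6)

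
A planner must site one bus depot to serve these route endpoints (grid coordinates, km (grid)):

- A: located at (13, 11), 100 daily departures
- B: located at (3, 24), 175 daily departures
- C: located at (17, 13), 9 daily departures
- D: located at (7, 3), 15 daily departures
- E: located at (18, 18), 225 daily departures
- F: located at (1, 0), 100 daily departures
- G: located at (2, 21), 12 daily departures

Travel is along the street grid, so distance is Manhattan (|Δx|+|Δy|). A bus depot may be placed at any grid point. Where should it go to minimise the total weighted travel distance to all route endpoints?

Manhattan distance separates: Σwᵢ(|x−xᵢ|+|y−yᵢ|) = Σwᵢ|x−xᵢ| + Σwᵢ|y−yᵢ|, so x and y are optimised independently as 1-D weighted medians.
Total weight W = 636; half = 318.
x-coordinate, sorted with cumulative weight:
  x=1 (F, w=100) cum 100
  x=2 (G, w=12) cum 112
  x=3 (B, w=175) cum 287
  x=7 (D, w=15) cum 302
  x=13 (A, w=100) cum 402  ← median
  x=17 (C, w=9) cum 411
  x=18 (E, w=225) cum 636
⇒ x* = 13
y-coordinate, sorted with cumulative weight:
  y=0 (F, w=100) cum 100
  y=3 (D, w=15) cum 115
  y=11 (A, w=100) cum 215
  y=13 (C, w=9) cum 224
  y=18 (E, w=225) cum 449  ← median
  y=21 (G, w=12) cum 461
  y=24 (B, w=175) cum 636
⇒ y* = 18

(13, 18)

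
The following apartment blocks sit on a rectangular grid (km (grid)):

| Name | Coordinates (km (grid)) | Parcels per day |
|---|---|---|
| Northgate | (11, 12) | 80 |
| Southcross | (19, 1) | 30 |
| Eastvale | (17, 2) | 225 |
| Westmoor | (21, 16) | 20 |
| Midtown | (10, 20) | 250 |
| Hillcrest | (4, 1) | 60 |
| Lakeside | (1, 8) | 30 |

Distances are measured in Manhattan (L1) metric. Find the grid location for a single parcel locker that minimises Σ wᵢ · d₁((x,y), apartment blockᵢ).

(11, 12)

Manhattan distance separates: Σwᵢ(|x−xᵢ|+|y−yᵢ|) = Σwᵢ|x−xᵢ| + Σwᵢ|y−yᵢ|, so x and y are optimised independently as 1-D weighted medians.
Total weight W = 695; half = 347.5.
x-coordinate, sorted with cumulative weight:
  x=1 (Lakeside, w=30) cum 30
  x=4 (Hillcrest, w=60) cum 90
  x=10 (Midtown, w=250) cum 340
  x=11 (Northgate, w=80) cum 420  ← median
  x=17 (Eastvale, w=225) cum 645
  x=19 (Southcross, w=30) cum 675
  x=21 (Westmoor, w=20) cum 695
⇒ x* = 11
y-coordinate, sorted with cumulative weight:
  y=1 (Southcross, w=30) cum 30
  y=1 (Hillcrest, w=60) cum 90
  y=2 (Eastvale, w=225) cum 315
  y=8 (Lakeside, w=30) cum 345
  y=12 (Northgate, w=80) cum 425  ← median
  y=16 (Westmoor, w=20) cum 445
  y=20 (Midtown, w=250) cum 695
⇒ y* = 12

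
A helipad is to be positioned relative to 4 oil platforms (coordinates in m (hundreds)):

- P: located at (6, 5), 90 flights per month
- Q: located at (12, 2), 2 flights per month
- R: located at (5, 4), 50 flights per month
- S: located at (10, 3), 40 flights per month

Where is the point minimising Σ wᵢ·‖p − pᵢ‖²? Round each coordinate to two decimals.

(6.67, 4.25)

The minimiser of Σwᵢ‖p−pᵢ‖² is the weighted centroid p* = (Σwᵢpᵢ)/(Σwᵢ).
Σwᵢ = 182.
Σwᵢxᵢ = 90·6 + 2·12 + 50·5 + 40·10 = 1214.
Σwᵢyᵢ = 90·5 + 2·2 + 50·4 + 40·3 = 774.
x* = 1214/182 = 6.67, y* = 774/182 = 4.25.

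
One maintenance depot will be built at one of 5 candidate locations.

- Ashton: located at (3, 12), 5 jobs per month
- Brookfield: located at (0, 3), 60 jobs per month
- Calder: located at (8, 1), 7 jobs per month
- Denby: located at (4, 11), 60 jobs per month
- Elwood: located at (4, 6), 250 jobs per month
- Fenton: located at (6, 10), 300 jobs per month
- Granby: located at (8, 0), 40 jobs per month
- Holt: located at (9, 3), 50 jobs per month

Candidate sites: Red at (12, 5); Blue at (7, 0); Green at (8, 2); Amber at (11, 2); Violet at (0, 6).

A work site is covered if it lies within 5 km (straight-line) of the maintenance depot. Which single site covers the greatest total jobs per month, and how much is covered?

Violet, covering 310

Coverage radius r = 5 km; a point is covered iff (Δx)²+(Δy)² ≤ 5² = 25.
  Red (12, 5): covers {Holt} → 50
  Blue (7, 0): covers {Calder, Granby, Holt} → 97
  Green (8, 2): covers {Calder, Granby, Holt} → 97
  Amber (11, 2): covers {Calder, Granby, Holt} → 97
  Violet (0, 6): covers {Brookfield, Elwood} → 310
Maximum coverage at Violet: 310 jobs per month.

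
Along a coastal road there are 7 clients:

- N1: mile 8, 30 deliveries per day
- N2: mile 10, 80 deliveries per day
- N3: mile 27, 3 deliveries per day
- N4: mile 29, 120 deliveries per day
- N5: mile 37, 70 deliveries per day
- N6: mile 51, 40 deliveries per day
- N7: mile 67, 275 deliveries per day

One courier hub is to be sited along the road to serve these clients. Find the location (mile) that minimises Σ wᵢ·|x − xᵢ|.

x = 51

For a sum of weighted absolute distances on a line, the optimum is the weighted median (not the mean). Total weight W = 618; half-weight = 309.
Sort by position and accumulate weight:
  mile 8 (N1, w=30) → cum 30
  mile 10 (N2, w=80) → cum 110
  mile 27 (N3, w=3) → cum 113
  mile 29 (N4, w=120) → cum 233
  mile 37 (N5, w=70) → cum 303
  mile 51 (N6, w=40) → cum 343  ≥ 309 → median here
  mile 67 (N7, w=275) → cum 618
Optimal location: mile 51.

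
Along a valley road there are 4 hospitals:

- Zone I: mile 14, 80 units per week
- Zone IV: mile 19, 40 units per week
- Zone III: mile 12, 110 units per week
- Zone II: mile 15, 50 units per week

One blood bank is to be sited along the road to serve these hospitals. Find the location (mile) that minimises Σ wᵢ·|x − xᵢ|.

x = 14

For a sum of weighted absolute distances on a line, the optimum is the weighted median (not the mean). Total weight W = 280; half-weight = 140.
Sort by position and accumulate weight:
  mile 12 (Zone III, w=110) → cum 110
  mile 14 (Zone I, w=80) → cum 190  ≥ 140 → median here
  mile 15 (Zone II, w=50) → cum 240
  mile 19 (Zone IV, w=40) → cum 280
Optimal location: mile 14.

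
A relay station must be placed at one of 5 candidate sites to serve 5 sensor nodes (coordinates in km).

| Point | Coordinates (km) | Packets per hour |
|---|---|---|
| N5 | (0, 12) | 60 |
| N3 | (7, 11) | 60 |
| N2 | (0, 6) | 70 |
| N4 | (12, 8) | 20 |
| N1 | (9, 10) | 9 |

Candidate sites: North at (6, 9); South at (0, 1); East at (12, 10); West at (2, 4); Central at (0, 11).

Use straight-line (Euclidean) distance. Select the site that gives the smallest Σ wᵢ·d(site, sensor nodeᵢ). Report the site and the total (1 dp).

Total weighted distance at each candidate:
  North (6, 9): total = 1156.3
  South (0, 1): total = 2134.8
  East (12, 10): total = 1988.3
  West (2, 4): total = 1507.3
  Central (0, 11): total = 1158.9
Minimum is at North with total 1156.3 km.

North, total 1156.3 km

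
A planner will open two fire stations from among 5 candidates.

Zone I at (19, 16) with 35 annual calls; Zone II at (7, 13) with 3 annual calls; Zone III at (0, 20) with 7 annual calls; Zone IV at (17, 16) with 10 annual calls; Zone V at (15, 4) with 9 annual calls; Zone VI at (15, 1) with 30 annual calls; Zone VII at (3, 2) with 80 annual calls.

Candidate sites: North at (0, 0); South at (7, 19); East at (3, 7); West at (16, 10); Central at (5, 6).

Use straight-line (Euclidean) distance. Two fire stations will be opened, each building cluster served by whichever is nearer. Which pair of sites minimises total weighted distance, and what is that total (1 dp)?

Evaluate every pair (each demand assigned to the nearer of the two):
  {North, West}: total = 1071.0
  {West, Central}: total = 1105.7
  {East, West}: total = 1137.0
  {South, Central}: total = 1389.8
  {North, South}: total = 1484.0
  {South, East}: total = 1518.6
  {North, Central}: total = 1599.9
  {East, Central}: total = 1658.4
  {North, East}: total = 1726.2
  {South, West}: total = 1910.7
Best pair: {North, West} with total 1071.0.

{North, West}, total 1071.0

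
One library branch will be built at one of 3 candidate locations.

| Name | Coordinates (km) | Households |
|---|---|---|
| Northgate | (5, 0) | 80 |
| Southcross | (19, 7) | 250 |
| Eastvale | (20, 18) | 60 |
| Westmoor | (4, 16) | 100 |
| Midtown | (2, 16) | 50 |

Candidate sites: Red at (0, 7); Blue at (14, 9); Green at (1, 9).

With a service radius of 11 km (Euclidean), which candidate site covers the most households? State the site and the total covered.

Blue, covering 310

Coverage radius r = 11 km; a point is covered iff (Δx)²+(Δy)² ≤ 11² = 121.
  Red (0, 7): covers {Northgate, Westmoor, Midtown} → 230
  Blue (14, 9): covers {Southcross, Eastvale} → 310
  Green (1, 9): covers {Northgate, Westmoor, Midtown} → 230
Maximum coverage at Blue: 310 households.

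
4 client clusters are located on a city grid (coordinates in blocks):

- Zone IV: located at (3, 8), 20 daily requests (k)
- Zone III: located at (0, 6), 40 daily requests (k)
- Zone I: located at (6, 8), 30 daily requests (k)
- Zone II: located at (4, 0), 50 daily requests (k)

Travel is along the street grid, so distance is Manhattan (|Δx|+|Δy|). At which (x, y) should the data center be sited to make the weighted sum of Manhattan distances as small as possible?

(4, 6)

Manhattan distance separates: Σwᵢ(|x−xᵢ|+|y−yᵢ|) = Σwᵢ|x−xᵢ| + Σwᵢ|y−yᵢ|, so x and y are optimised independently as 1-D weighted medians.
Total weight W = 140; half = 70.
x-coordinate, sorted with cumulative weight:
  x=0 (Zone III, w=40) cum 40
  x=3 (Zone IV, w=20) cum 60
  x=4 (Zone II, w=50) cum 110  ← median
  x=6 (Zone I, w=30) cum 140
⇒ x* = 4
y-coordinate, sorted with cumulative weight:
  y=0 (Zone II, w=50) cum 50
  y=6 (Zone III, w=40) cum 90  ← median
  y=8 (Zone IV, w=20) cum 110
  y=8 (Zone I, w=30) cum 140
⇒ y* = 6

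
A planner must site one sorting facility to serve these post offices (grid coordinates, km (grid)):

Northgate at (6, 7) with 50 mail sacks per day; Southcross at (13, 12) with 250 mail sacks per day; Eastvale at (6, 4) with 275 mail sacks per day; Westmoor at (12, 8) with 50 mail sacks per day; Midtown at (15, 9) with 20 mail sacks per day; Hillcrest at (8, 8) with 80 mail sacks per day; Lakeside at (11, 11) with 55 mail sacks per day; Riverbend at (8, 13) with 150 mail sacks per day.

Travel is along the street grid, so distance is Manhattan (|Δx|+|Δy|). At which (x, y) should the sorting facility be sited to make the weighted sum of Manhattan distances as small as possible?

(8, 9)

Manhattan distance separates: Σwᵢ(|x−xᵢ|+|y−yᵢ|) = Σwᵢ|x−xᵢ| + Σwᵢ|y−yᵢ|, so x and y are optimised independently as 1-D weighted medians.
Total weight W = 930; half = 465.
x-coordinate, sorted with cumulative weight:
  x=6 (Northgate, w=50) cum 50
  x=6 (Eastvale, w=275) cum 325
  x=8 (Hillcrest, w=80) cum 405
  x=8 (Riverbend, w=150) cum 555  ← median
  x=11 (Lakeside, w=55) cum 610
  x=12 (Westmoor, w=50) cum 660
  x=13 (Southcross, w=250) cum 910
  x=15 (Midtown, w=20) cum 930
⇒ x* = 8
y-coordinate, sorted with cumulative weight:
  y=4 (Eastvale, w=275) cum 275
  y=7 (Northgate, w=50) cum 325
  y=8 (Westmoor, w=50) cum 375
  y=8 (Hillcrest, w=80) cum 455
  y=9 (Midtown, w=20) cum 475  ← median
  y=11 (Lakeside, w=55) cum 530
  y=12 (Southcross, w=250) cum 780
  y=13 (Riverbend, w=150) cum 930
⇒ y* = 9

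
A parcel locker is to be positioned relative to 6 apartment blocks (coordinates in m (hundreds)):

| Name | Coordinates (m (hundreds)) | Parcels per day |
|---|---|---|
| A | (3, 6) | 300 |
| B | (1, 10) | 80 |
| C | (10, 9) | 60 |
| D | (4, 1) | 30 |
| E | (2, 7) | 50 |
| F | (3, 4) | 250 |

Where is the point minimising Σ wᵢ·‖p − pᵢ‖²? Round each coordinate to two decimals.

(3.31, 5.87)

The minimiser of Σwᵢ‖p−pᵢ‖² is the weighted centroid p* = (Σwᵢpᵢ)/(Σwᵢ).
Σwᵢ = 770.
Σwᵢxᵢ = 300·3 + 80·1 + 60·10 + 30·4 + 50·2 + 250·3 = 2550.
Σwᵢyᵢ = 300·6 + 80·10 + 60·9 + 30·1 + 50·7 + 250·4 = 4520.
x* = 2550/770 = 3.31, y* = 4520/770 = 5.87.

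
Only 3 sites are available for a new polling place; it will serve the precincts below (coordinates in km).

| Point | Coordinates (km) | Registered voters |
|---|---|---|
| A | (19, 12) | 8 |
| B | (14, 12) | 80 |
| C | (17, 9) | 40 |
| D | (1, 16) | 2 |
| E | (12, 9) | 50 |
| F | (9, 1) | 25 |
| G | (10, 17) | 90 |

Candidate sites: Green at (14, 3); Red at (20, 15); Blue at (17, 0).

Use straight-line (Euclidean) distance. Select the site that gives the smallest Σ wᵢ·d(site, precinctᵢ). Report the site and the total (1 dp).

Total weighted distance at each candidate:
  Green (14, 3): total = 2868.7
  Red (20, 15): total = 2731.3
  Blue (17, 0): total = 3863.1
Minimum is at Red with total 2731.3 km.

Red, total 2731.3 km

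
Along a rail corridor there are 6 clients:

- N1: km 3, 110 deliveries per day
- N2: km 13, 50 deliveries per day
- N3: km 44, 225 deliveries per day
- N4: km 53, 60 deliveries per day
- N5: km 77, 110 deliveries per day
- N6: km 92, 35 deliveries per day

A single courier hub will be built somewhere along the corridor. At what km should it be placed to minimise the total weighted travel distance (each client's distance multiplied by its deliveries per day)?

x = 44

For a sum of weighted absolute distances on a line, the optimum is the weighted median (not the mean). Total weight W = 590; half-weight = 295.
Sort by position and accumulate weight:
  km 3 (N1, w=110) → cum 110
  km 13 (N2, w=50) → cum 160
  km 44 (N3, w=225) → cum 385  ≥ 295 → median here
  km 53 (N4, w=60) → cum 445
  km 77 (N5, w=110) → cum 555
  km 92 (N6, w=35) → cum 590
Optimal location: km 44.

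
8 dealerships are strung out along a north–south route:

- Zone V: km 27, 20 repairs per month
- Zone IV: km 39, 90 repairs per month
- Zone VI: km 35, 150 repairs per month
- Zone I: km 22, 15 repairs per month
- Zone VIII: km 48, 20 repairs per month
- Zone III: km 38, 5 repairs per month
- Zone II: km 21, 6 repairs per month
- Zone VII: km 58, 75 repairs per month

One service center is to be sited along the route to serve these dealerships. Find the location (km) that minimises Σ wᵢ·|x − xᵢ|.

For a sum of weighted absolute distances on a line, the optimum is the weighted median (not the mean). Total weight W = 381; half-weight = 190.5.
Sort by position and accumulate weight:
  km 21 (Zone II, w=6) → cum 6
  km 22 (Zone I, w=15) → cum 21
  km 27 (Zone V, w=20) → cum 41
  km 35 (Zone VI, w=150) → cum 191  ≥ 190.5 → median here
  km 38 (Zone III, w=5) → cum 196
  km 39 (Zone IV, w=90) → cum 286
  km 48 (Zone VIII, w=20) → cum 306
  km 58 (Zone VII, w=75) → cum 381
Optimal location: km 35.

x = 35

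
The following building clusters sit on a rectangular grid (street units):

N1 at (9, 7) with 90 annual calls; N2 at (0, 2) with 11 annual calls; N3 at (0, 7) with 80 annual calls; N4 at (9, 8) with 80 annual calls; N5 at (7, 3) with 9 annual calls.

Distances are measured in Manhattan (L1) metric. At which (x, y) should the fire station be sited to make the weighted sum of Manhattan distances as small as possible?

(9, 7)

Manhattan distance separates: Σwᵢ(|x−xᵢ|+|y−yᵢ|) = Σwᵢ|x−xᵢ| + Σwᵢ|y−yᵢ|, so x and y are optimised independently as 1-D weighted medians.
Total weight W = 270; half = 135.
x-coordinate, sorted with cumulative weight:
  x=0 (N2, w=11) cum 11
  x=0 (N3, w=80) cum 91
  x=7 (N5, w=9) cum 100
  x=9 (N1, w=90) cum 190  ← median
  x=9 (N4, w=80) cum 270
⇒ x* = 9
y-coordinate, sorted with cumulative weight:
  y=2 (N2, w=11) cum 11
  y=3 (N5, w=9) cum 20
  y=7 (N1, w=90) cum 110
  y=7 (N3, w=80) cum 190  ← median
  y=8 (N4, w=80) cum 270
⇒ y* = 7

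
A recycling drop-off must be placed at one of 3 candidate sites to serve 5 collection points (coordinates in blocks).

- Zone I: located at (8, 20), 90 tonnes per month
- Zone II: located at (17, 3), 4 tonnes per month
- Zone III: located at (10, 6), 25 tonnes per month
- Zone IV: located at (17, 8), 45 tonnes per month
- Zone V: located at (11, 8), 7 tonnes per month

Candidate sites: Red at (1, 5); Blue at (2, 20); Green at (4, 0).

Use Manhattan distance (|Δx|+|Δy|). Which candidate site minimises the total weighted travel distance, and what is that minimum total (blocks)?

Blue, total 2580 blocks

Total weighted distance at each candidate:
  Red (1, 5): total = 3248
  Blue (2, 20): total = 2580
  Green (4, 0): total = 3574
Minimum is at Blue with total 2580 blocks.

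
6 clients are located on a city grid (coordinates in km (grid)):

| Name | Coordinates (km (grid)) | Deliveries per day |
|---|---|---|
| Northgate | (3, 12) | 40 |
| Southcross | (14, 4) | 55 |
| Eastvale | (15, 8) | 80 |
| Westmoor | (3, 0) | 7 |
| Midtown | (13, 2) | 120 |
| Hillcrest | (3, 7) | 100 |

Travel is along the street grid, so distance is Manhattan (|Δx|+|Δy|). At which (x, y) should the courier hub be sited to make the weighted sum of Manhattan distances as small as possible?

Manhattan distance separates: Σwᵢ(|x−xᵢ|+|y−yᵢ|) = Σwᵢ|x−xᵢ| + Σwᵢ|y−yᵢ|, so x and y are optimised independently as 1-D weighted medians.
Total weight W = 402; half = 201.
x-coordinate, sorted with cumulative weight:
  x=3 (Northgate, w=40) cum 40
  x=3 (Westmoor, w=7) cum 47
  x=3 (Hillcrest, w=100) cum 147
  x=13 (Midtown, w=120) cum 267  ← median
  x=14 (Southcross, w=55) cum 322
  x=15 (Eastvale, w=80) cum 402
⇒ x* = 13
y-coordinate, sorted with cumulative weight:
  y=0 (Westmoor, w=7) cum 7
  y=2 (Midtown, w=120) cum 127
  y=4 (Southcross, w=55) cum 182
  y=7 (Hillcrest, w=100) cum 282  ← median
  y=8 (Eastvale, w=80) cum 362
  y=12 (Northgate, w=40) cum 402
⇒ y* = 7

(13, 7)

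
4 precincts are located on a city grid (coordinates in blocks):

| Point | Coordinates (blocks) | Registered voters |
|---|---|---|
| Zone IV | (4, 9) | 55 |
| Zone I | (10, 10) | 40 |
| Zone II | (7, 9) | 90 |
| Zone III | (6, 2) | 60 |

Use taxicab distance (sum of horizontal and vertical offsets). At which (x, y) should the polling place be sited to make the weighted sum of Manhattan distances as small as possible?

(7, 9)

Manhattan distance separates: Σwᵢ(|x−xᵢ|+|y−yᵢ|) = Σwᵢ|x−xᵢ| + Σwᵢ|y−yᵢ|, so x and y are optimised independently as 1-D weighted medians.
Total weight W = 245; half = 122.5.
x-coordinate, sorted with cumulative weight:
  x=4 (Zone IV, w=55) cum 55
  x=6 (Zone III, w=60) cum 115
  x=7 (Zone II, w=90) cum 205  ← median
  x=10 (Zone I, w=40) cum 245
⇒ x* = 7
y-coordinate, sorted with cumulative weight:
  y=2 (Zone III, w=60) cum 60
  y=9 (Zone IV, w=55) cum 115
  y=9 (Zone II, w=90) cum 205  ← median
  y=10 (Zone I, w=40) cum 245
⇒ y* = 9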